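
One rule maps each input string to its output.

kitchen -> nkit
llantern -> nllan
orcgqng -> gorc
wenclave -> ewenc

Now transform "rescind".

In each case the input is transformed by: move the last character to the front, then delete the last 3 characters.
"rescind" → "drescin" → "dres".
(Check on "kitchen": → "nkitche" → "nkit" ✓)

dres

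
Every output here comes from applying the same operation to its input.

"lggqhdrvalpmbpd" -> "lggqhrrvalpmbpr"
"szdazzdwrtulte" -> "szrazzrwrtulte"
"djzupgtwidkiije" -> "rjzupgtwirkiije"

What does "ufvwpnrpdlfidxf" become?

ufvwpnrprlfirxf

In each case the input is transformed by: replace every "d" with "r".
On "ufvwpnrpdlfidxf" that produces "ufvwpnrprlfirxf".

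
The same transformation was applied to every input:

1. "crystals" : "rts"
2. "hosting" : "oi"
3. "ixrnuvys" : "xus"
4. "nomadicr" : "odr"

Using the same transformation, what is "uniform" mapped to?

The pattern: keep one character in every 3, starting at position 2 (positions 2nd, 5th, 8th, ...).
Doing the same to "uniform": "no".

no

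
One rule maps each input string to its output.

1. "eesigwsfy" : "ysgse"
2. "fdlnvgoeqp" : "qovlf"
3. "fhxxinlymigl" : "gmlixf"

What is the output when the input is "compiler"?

eimc

Rule — keep every other character starting from the first (positions 1st, 3rd, 5th, ...), then reverse the string.
On "compiler": the first step gives "cmie", and the second then gives "eimc".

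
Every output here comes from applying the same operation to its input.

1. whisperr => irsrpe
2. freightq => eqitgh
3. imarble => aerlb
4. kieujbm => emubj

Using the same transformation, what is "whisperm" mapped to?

The pattern: delete the first 2 characters, then take characters alternately from the front and the back (1st, last, 2nd, 2nd-last, ...).
On "whisperm": the first step gives "isperm", and the second then gives "imsrpe".

imsrpe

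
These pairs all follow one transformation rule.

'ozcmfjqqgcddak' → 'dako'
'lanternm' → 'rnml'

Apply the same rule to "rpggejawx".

What's happening: move the first character to the end, then keep only the last 4 characters.
On "rpggejawx": the first step gives "pggejawxr", and the second then gives "awxr".

awxr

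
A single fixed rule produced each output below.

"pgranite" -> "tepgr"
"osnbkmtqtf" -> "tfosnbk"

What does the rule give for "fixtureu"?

In each case the input is transformed by: move the last 2 characters to the front (rotate right by 2), then delete the last 3 characters.
On "fixtureu" that produces "eufix".
(Check on "pgranite": → "tepgrani" → "tepgr" ✓)

eufix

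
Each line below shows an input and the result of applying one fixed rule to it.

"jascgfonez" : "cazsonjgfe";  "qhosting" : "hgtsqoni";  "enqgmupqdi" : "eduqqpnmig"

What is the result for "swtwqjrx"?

Looking at the pairs, the operation is to sort the characters into reverse alphabetical order, then move the last 2 characters to the front (rotate right by 2).
Starting from "swtwqjrx": after the first operation, "xwwtsrqj"; after the second, "qjxwwtsr".

qjxwwtsr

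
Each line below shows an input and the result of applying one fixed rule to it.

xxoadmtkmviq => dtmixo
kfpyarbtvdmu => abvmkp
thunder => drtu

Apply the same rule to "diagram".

The pattern: keep every other character starting from the first (positions 1st, 3rd, 5th, ...), then move the first 2 characters to the end (rotate left by 2).
On "diagram": the first step gives "darm", and the second then gives "rmda".

rmda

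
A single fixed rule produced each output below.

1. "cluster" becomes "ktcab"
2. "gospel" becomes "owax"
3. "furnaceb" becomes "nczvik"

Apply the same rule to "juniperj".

rcvqxm

In each case the input is transformed by: shift every letter 8 places forward in the alphabet (wrapping around), then delete the last 2 characters.
Applying that to "juniperj" gives "rcvqxm".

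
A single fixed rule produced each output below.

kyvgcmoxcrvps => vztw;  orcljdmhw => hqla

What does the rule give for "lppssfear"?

Rule — shift every letter 4 places forward in the alphabet (wrapping around), then keep only the last 4 characters.
"lppssfear" → "pttwwjiev" → "jiev".

jiev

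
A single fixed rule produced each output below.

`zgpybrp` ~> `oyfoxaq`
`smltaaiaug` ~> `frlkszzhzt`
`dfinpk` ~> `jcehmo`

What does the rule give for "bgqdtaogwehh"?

Looking at the pairs, the operation is to move the last character to the front, then shift every letter 1 place backward in the alphabet (wrapping around).
For "bgqdtaogwehh" the result is "gafpcsznfvdg".

gafpcsznfvdg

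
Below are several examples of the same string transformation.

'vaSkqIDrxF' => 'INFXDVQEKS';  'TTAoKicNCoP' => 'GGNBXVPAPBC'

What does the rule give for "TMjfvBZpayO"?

In each case the input is transformed by: shift every letter 13 places forward in the alphabet (wrapping around) — i.e. ROT13, then convert every letter to uppercase.
On "TMjfvBZpayO": the first step gives "GZwsiOMcnlB", and the second then gives "GZWSIOMCNLB".

GZWSIOMCNLB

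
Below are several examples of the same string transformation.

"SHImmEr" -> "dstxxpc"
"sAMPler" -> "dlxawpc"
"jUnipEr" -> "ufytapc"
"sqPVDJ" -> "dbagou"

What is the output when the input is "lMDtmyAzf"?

wxoexjlkq

In each case the input is transformed by: shift every letter 11 places forward in the alphabet (wrapping around), then convert every letter to lowercase.
For "lMDtmyAzf", step one produces "wXOexjLkq"; step two turns that into "wxoexjlkq".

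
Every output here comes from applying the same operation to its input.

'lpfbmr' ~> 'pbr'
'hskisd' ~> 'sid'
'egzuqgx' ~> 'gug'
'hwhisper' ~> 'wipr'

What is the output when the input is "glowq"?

lw

In each case the input is transformed by: keep every other character starting from the second (positions 2nd, 4th, 6th, ...).
"glowq" → "lw".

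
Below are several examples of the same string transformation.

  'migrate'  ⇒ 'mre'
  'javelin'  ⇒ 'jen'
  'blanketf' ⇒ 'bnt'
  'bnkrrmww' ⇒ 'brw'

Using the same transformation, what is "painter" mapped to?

pnr

The pattern: keep one character in every 3, starting at position 1 (positions 1st, 4th, 7th, ...).
Doing the same to "painter": "pnr".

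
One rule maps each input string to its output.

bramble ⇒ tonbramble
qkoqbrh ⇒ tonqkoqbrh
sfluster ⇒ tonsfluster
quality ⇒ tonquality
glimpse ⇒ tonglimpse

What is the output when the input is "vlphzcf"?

tonvlphzcf

Looking at the pairs, the operation is to prepend "ton".
For "vlphzcf" the result is "tonvlphzcf".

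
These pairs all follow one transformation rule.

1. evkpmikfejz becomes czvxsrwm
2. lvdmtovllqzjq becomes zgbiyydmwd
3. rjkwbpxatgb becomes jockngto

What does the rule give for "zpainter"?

vagre

The pattern: delete the first 3 characters, then shift every letter 13 places forward in the alphabet (wrapping around) — i.e. ROT13.
For "zpainter", step one produces "inter"; step two turns that into "vagre".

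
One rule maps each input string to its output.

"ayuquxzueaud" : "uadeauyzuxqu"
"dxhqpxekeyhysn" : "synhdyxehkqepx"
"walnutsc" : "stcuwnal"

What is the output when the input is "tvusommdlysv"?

Looking at the pairs, the operation is to move the last 2 characters to the front (rotate right by 2), then take characters alternately from the front and the back (1st, last, 2nd, 2nd-last, ...).
Working it through for "tvusommdlysv": intermediate "svtvusommdly", final "syvltdvmumso".

syvltdvmumso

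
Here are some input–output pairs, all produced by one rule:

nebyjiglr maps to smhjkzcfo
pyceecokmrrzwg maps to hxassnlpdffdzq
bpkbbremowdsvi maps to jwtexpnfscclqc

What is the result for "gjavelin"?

ojmfwbkh

The rule is to reverse the string, then shift every letter 1 place forward in the alphabet (wrapping around).
Working it through for "gjavelin": intermediate "nilevajg", final "ojmfwbkh".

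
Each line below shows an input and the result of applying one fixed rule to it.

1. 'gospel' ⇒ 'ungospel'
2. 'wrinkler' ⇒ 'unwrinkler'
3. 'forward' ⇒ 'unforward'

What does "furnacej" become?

Each output is the input with this applied: prepend "un".
So "furnacej" becomes "unfurnacej".

unfurnacej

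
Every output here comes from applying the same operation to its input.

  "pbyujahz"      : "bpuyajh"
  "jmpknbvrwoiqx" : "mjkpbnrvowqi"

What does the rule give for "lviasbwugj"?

Each output is the input with this applied: delete the last character, then swap each adjacent pair of characters (1↔2, 3↔4, ...).
Starting from "lviasbwugj": after the first operation, "lviasbwug"; after the second, "vlaibsuwg".
(Check on "pbyujahz": → "pbyujah" → "bpuyajh" ✓)

vlaibsuwg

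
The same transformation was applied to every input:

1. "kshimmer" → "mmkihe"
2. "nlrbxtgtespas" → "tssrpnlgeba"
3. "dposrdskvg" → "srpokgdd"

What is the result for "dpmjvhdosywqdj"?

The transformation: sort the characters into reverse alphabetical order, then delete the first 2 characters.
So "dpmjvhdosywqdj" becomes "vsqpomjjhddd".

vsqpomjjhddd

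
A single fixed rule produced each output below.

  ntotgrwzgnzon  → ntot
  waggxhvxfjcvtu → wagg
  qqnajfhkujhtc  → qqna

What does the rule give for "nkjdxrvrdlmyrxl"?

In each case the input is transformed by: keep only the first 4 characters.
For "nkjdxrvrdlmyrxl" the result is "nkjd".

nkjd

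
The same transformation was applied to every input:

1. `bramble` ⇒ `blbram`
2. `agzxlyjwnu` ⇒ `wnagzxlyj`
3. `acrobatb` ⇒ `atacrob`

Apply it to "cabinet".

necabi

Each output is the input with this applied: delete the last character, then move the last 2 characters to the front (rotate right by 2).
"cabinet" → "cabine" → "necabi".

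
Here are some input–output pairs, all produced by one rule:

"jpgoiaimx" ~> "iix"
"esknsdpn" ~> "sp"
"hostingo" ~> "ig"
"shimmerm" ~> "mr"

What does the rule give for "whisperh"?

In each case the input is transformed by: delete the first 3 characters, then keep every other character starting from the second (positions 2nd, 4th, 6th, ...).
Applying both steps to "whisperh": "sperh", then "pr".

pr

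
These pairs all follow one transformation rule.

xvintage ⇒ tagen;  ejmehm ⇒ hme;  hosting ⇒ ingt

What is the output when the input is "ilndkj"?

kjd

Rule — delete the first 3 characters, then move the first character to the end.
So "ilndkj" becomes "kjd".
(Check on "xvintage": → "ntage" → "tagen" ✓)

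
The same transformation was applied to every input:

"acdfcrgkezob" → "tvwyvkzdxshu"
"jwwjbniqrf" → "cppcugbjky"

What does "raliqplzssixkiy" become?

The transformation: shift every letter 7 places backward in the alphabet (wrapping around).
On "raliqplzssixkiy" that produces "ktebjiesllbqdbr".

ktebjiesllbqdbr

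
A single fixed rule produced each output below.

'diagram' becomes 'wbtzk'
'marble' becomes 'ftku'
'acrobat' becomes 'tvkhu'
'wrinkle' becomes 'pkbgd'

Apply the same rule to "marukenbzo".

ftkndxgu

What's happening: shift every letter 7 places backward in the alphabet (wrapping around), then delete the last 2 characters.
On "marukenbzo": the first step gives "ftkndxgush", and the second then gives "ftkndxgu".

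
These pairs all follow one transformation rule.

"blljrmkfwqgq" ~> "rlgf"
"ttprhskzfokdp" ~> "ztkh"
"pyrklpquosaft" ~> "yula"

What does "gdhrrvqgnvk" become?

The rule is to keep one character in every 3, starting at position 2 (positions 2nd, 5th, 8th, ...), then sort the characters into reverse alphabetical order.
Applying both steps to "gdhrrvqgnvk": "drgk", then "rkgd".
(Check on "ttprhskzfokdp": → "thzk" → "ztkh" ✓)

rkgd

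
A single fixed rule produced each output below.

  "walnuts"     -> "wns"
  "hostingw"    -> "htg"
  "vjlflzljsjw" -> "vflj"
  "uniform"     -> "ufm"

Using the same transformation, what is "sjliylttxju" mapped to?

Rule — keep one character in every 3, starting at position 1 (positions 1st, 4th, 7th, ...).
So "sjliylttxju" becomes "sitj".

sitj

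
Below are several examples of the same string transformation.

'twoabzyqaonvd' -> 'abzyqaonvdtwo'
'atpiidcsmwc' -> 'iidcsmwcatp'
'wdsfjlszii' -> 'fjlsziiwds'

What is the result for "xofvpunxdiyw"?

vpunxdiywxof

In each case the input is transformed by: move the first 3 characters to the end (rotate left by 3).
Doing the same to "xofvpunxdiyw": "vpunxdiywxof".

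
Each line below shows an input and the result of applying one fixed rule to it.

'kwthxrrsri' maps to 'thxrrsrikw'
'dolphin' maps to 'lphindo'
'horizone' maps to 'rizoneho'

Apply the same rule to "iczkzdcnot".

The pattern: move the first 2 characters to the end (rotate left by 2).
Doing the same to "iczkzdcnot": "zkzdcnotic".

zkzdcnotic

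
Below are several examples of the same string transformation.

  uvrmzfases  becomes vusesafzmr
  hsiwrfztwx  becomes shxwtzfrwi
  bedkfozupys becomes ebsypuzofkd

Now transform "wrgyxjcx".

rwxcjxyg

The pattern: reverse the string, then move the last 2 characters to the front (rotate right by 2).
Starting from "wrgyxjcx": after the first operation, "xcjxygrw"; after the second, "rwxcjxyg".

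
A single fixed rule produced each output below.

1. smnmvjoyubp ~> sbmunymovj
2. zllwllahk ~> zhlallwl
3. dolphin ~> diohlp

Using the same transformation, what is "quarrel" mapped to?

qeurar

Each output is the input with this applied: delete the last character, then take characters alternately from the front and the back (1st, last, 2nd, 2nd-last, ...).
Doing the same to "quarrel": "qeurar".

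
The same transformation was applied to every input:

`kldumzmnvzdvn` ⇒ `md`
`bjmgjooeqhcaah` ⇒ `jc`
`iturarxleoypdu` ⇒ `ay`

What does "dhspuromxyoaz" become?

What's happening: keep every other character starting from the first (positions 1st, 3rd, 5th, ...), then keep one character in every 3, starting at position 3 (positions 3rd, 6th, 9th, ...).
Working it through for "dhspuromxyoaz": intermediate "dsuoxoz", final "uo".

uo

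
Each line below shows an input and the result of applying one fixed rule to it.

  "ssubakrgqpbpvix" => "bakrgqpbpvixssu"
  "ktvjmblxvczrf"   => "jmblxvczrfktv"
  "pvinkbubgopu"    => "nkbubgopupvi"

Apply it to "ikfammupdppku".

ammupdppkuikf

The rule is to move the first 3 characters to the end (rotate left by 3).
So "ikfammupdppku" becomes "ammupdppkuikf".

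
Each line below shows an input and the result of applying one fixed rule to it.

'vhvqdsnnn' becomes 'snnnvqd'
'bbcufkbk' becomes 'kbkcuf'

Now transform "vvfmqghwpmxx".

ghwpmxxfmq

The pattern: delete the first 2 characters, then move the first 3 characters to the end (rotate left by 3).
On "vvfmqghwpmxx" that produces "ghwpmxxfmq".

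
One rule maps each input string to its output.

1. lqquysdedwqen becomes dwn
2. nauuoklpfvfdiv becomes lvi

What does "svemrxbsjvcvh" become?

bvh

What's happening: keep one character in every 3, starting at position 1 (positions 1st, 4th, 7th, ...), then keep only the last 3 characters.
Working it through for "svemrxbsjvcvh": intermediate "smbvh", final "bvh".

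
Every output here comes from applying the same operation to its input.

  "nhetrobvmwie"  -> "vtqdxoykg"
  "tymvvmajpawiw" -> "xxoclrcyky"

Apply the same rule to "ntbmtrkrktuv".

ovtmtmvwx

The rule is to delete the first 3 characters, then shift every letter 2 places forward in the alphabet (wrapping around).
Applying both steps to "ntbmtrkrktuv": "mtrkrktuv", then "ovtmtmvwx".
(Check on "nhetrobvmwie": → "trobvmwie" → "vtqdxoykg" ✓)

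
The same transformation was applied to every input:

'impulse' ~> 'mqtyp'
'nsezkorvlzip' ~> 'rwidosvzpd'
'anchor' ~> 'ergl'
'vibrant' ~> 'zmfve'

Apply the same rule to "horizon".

What's happening: delete the last 2 characters, then shift every letter 4 places forward in the alphabet (wrapping around).
Working it through for "horizon": intermediate "horiz", final "lsvmd".
(Check on "nsezkorvlzip": → "nsezkorvlz" → "rwidosvzpd" ✓)

lsvmd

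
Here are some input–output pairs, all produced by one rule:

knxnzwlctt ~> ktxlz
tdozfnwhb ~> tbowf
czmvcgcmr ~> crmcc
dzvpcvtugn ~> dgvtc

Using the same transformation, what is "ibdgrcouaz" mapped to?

In each case the input is transformed by: keep every other character starting from the first (positions 1st, 3rd, 5th, ...), then take characters alternately from the front and the back (1st, last, 2nd, 2nd-last, ...).
Working it through for "ibdgrcouaz": intermediate "idroa", final "iador".

iador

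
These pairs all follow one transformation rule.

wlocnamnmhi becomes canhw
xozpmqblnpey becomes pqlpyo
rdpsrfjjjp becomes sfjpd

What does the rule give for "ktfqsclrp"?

The rule is to move the first 2 characters to the end (rotate left by 2), then keep every other character starting from the second (positions 2nd, 4th, 6th, ...).
Applying both steps to "ktfqsclrp": "fqsclrpkt", then "qcrk".

qcrk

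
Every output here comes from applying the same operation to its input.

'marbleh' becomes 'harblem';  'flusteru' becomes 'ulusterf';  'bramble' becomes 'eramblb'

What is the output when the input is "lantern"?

The pattern: swap the first and last characters.
Doing the same to "lantern": "nanterl".

nanterl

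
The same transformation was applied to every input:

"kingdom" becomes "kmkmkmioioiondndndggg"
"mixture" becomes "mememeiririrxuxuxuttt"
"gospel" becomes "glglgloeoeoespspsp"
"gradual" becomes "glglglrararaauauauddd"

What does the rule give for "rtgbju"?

rururutjtjtjgbgbgb

The transformation: repeat every character 3 times, then take characters alternately from the front and the back (1st, last, 2nd, 2nd-last, ...).
Working it through for "rtgbju": intermediate "rrrtttgggbbbjjjuuu", final "rururutjtjtjgbgbgb".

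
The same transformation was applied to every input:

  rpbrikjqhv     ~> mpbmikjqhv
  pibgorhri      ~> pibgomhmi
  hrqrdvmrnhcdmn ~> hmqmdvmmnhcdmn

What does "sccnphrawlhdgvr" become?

Looking at the pairs, the operation is to replace every "r" with "m".
So "sccnphrawlhdgvr" becomes "sccnphmawlhdgvm".

sccnphmawlhdgvm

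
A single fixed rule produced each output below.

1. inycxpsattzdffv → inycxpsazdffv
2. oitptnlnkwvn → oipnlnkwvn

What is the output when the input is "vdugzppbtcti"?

vdugzppbci

The pattern: remove every "t".
Doing the same to "vdugzppbtcti": "vdugzppbci".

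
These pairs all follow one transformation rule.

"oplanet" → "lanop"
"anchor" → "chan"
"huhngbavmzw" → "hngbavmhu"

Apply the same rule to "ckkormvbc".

kormvck

The pattern: delete the last 2 characters, then move the first 2 characters to the end (rotate left by 2).
Applying both steps to "ckkormvbc": "ckkormv", then "kormvck".
(Check on "huhngbavmzw": → "huhngbavm" → "hngbavmhu" ✓)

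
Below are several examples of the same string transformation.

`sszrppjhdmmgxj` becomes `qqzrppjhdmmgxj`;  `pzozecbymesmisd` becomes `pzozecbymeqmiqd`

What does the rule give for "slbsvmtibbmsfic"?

Looking at the pairs, the operation is to replace every "s" with "q".
On "slbsvmtibbmsfic" that produces "qlbqvmtibbmqfic".

qlbqvmtibbmqfic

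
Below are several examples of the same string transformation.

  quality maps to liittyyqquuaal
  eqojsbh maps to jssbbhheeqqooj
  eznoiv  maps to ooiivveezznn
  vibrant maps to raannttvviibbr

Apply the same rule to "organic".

anniiccoorrgga

The transformation: double every character, then swap the front and back halves of the string.
Starting from "organic": after the first operation, "oorrggaanniicc"; after the second, "anniiccoorrgga".
(Check on "eqojsbh": → "eeqqoojjssbbhh" → "jssbbhheeqqooj" ✓)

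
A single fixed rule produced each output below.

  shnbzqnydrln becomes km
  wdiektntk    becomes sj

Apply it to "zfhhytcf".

be

The transformation: shift every letter 1 place backward in the alphabet (wrapping around), then keep only the last 2 characters.
Starting from "zfhhytcf": after the first operation, "yeggxsbe"; after the second, "be".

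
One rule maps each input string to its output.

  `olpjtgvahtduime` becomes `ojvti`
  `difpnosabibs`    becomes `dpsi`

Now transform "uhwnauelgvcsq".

Looking at the pairs, the operation is to keep one character in every 3, starting at position 1 (positions 1st, 4th, 7th, ...).
"uhwnauelgvcsq" → "unevq".

unevq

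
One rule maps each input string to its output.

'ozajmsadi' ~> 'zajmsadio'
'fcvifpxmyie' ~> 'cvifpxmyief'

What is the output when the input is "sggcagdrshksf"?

ggcagdrshksfs

Rule — move the first character to the end.
"sggcagdrshksf" → "ggcagdrshksfs".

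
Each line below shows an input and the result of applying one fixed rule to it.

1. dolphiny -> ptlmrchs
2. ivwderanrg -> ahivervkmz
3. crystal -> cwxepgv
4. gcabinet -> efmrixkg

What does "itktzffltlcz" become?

What's happening: shift every letter 4 places forward in the alphabet (wrapping around), then move the first 2 characters to the end (rotate left by 2).
"itktzffltlcz" → "mxoxdjjpxpgd" → "oxdjjpxpgdmx".

oxdjjpxpgdmx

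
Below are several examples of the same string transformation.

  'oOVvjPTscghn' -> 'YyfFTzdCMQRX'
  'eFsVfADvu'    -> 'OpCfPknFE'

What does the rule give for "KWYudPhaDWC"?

What's happening: flip the case of every letter, then shift every letter 10 places forward in the alphabet (wrapping around).
On "KWYudPhaDWC": the first step gives "kwyUDpHAdwc", and the second then gives "ugiENzRKngm".
(Check on "eFsVfADvu": → "EfSvFadVU" → "OpCfPknFE" ✓)

ugiENzRKngm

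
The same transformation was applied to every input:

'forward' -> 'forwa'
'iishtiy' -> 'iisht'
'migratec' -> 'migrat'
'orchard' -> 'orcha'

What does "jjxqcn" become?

Each output is the input with this applied: delete the last 2 characters.
On "jjxqcn" that produces "jjxq".

jjxq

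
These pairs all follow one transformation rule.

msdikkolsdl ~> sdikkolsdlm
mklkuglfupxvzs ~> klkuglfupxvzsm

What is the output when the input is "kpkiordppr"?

Looking at the pairs, the operation is to move the first character to the end.
"kpkiordppr" → "pkiordpprk".

pkiordpprk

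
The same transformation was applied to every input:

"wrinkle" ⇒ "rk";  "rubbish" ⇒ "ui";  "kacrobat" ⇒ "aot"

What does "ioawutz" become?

Looking at the pairs, the operation is to keep one character in every 3, starting at position 2 (positions 2nd, 5th, 8th, ...).
"ioawutz" → "ou".

ou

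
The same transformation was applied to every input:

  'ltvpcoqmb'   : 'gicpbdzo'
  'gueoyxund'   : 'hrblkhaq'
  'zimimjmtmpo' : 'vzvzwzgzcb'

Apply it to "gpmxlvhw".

What's happening: delete the first character, then shift every letter 13 places forward in the alphabet (wrapping around) — i.e. ROT13.
On "gpmxlvhw" that produces "czkyiuj".
(Check on "ltvpcoqmb": → "tvpcoqmb" → "gicpbdzo" ✓)

czkyiuj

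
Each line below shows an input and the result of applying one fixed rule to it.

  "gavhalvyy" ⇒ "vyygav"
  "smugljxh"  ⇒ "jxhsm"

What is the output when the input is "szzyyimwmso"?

msoszzyy

In each case the input is transformed by: move the last 3 characters to the front (rotate right by 3), then delete the last 3 characters.
Working it through for "szzyyimwmso": intermediate "msoszzyyimw", final "msoszzyy".
(Check on "smugljxh": → "jxhsmugl" → "jxhsm" ✓)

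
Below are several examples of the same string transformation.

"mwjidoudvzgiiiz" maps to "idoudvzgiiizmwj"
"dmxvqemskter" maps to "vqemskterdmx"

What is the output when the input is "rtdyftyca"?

Each output is the input with this applied: move the first 3 characters to the end (rotate left by 3).
So "rtdyftyca" becomes "yftycartd".

yftycartd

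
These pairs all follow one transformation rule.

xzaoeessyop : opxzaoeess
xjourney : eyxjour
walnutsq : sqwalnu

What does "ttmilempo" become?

pottmile

Rule — move the last 2 characters to the front (rotate right by 2), then delete the last character.
Starting from "ttmilempo": after the first operation, "pottmilem"; after the second, "pottmile".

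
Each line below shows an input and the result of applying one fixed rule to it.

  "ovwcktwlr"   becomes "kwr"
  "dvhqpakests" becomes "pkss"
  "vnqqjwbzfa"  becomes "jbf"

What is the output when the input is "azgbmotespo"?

In each case the input is transformed by: delete the first 3 characters, then keep every other character starting from the second (positions 2nd, 4th, 6th, ...).
Working it through for "azgbmotespo": intermediate "bmotespo", final "mtso".

mtso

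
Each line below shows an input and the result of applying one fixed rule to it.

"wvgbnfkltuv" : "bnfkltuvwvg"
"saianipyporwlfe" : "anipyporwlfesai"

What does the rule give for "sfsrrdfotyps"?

rrdfotypssfs

The pattern: move the first 3 characters to the end (rotate left by 3).
So "sfsrrdfotyps" becomes "rrdfotypssfs".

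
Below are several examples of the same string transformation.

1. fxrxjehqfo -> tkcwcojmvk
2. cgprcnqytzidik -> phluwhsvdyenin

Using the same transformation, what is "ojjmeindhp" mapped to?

utoorjnsim

In each case the input is transformed by: shift every letter 5 places forward in the alphabet (wrapping around), then move the last character to the front.
For "ojjmeindhp", step one produces "toorjnsimu"; step two turns that into "utoorjnsim".
(Check on "cgprcnqytzidik": → "hluwhsvdyeninp" → "phluwhsvdyenin" ✓)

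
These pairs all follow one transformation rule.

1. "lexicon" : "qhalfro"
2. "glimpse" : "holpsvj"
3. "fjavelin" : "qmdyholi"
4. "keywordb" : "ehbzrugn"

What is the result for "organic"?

The pattern: shift every letter 3 places forward in the alphabet (wrapping around), then swap the first and last characters.
"organic" → "fujdqlr".

fujdqlr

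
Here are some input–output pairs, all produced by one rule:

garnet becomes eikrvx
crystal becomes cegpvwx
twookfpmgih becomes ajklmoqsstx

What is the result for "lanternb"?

What's happening: shift every letter 4 places forward in the alphabet (wrapping around), then sort the characters into alphabetical order.
Applying that to "lanternb" gives "efiprrvx".
(Check on "crystal": → "gvcwxep" → "cegpvwx" ✓)

efiprrvx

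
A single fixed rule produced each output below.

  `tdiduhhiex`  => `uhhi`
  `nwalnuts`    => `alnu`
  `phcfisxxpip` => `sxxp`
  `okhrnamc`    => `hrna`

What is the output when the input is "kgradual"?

Looking at the pairs, the operation is to delete the last 2 characters, then keep only the last 4 characters.
Applying both steps to "kgradual": "kgradu", then "radu".

radu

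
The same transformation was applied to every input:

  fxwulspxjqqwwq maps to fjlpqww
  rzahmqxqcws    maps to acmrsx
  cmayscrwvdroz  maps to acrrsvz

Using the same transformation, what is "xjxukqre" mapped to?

krxx

What's happening: keep every other character starting from the first (positions 1st, 3rd, 5th, ...), then sort the characters into alphabetical order.
Starting from "xjxukqre": after the first operation, "xxkr"; after the second, "krxx".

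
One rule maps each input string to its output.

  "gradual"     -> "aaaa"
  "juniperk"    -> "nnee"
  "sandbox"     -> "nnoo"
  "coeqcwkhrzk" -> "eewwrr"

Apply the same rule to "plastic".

The rule is to keep one character in every 3, starting at position 3 (positions 3rd, 6th, 9th, ...), then double every character.
Working it through for "plastic": intermediate "ai", final "aaii".

aaii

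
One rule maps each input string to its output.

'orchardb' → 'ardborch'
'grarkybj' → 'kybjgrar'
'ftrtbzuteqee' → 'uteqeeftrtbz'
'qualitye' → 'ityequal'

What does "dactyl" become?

In each case the input is transformed by: swap the front and back halves of the string.
For "dactyl" the result is "tyldac".

tyldac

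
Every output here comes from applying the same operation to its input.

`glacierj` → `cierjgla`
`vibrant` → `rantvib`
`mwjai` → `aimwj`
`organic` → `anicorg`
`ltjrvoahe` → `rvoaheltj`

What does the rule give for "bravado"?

Rule — move the first 3 characters to the end (rotate left by 3).
So "bravado" becomes "vadobra".

vadobra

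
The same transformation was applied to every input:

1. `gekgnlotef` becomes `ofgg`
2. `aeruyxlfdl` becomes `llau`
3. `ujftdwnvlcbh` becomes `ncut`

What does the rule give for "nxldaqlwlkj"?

What's happening: keep one character in every 3, starting at position 1 (positions 1st, 4th, 7th, ...), then swap the front and back halves of the string.
Starting from "nxldaqlwlkj": after the first operation, "ndlk"; after the second, "lknd".

lknd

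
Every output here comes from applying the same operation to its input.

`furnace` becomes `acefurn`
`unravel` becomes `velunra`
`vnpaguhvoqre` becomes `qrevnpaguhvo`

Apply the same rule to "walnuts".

utswaln

The transformation: move the last 3 characters to the front (rotate right by 3).
Applying that to "walnuts" gives "utswaln".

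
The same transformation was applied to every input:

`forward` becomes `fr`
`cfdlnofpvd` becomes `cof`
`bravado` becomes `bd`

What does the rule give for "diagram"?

What's happening: swap each adjacent pair of characters (1↔2, 3↔4, ...), then keep one character in every 3, starting at position 2 (positions 2nd, 5th, 8th, ...).
Working it through for "diagram": intermediate "idgaarm", final "da".

da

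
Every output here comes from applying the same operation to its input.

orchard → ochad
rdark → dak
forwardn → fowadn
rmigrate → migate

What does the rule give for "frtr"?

The pattern: remove every "r".
On "frtr" that produces "ft".

ft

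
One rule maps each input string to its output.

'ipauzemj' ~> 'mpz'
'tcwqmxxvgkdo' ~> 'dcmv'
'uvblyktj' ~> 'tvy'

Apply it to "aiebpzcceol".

Looking at the pairs, the operation is to move the last 3 characters to the front (rotate right by 3), then keep one character in every 3, starting at position 2 (positions 2nd, 5th, 8th, ...).
Applying that to "aiebpzcceol" gives "oipc".
(Check on "ipauzemj": → "emjipauz" → "mpz" ✓)

oipc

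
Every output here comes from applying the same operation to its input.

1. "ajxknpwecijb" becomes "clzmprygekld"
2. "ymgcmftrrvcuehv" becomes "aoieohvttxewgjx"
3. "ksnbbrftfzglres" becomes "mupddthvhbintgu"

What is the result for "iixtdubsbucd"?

Looking at the pairs, the operation is to shift every letter 2 places forward in the alphabet (wrapping around).
Doing the same to "iixtdubsbucd": "kkzvfwdudwef".

kkzvfwdudwef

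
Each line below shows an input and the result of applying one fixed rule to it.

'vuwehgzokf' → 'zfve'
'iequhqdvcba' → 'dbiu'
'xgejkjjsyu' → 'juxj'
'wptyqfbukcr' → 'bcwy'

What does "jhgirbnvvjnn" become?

njji

The pattern: keep one character in every 3, starting at position 1 (positions 1st, 4th, 7th, ...), then move the last 2 characters to the front (rotate right by 2).
"jhgirbnvvjnn" → "njji".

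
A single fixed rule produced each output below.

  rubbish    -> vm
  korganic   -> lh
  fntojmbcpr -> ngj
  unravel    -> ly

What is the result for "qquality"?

oc

The pattern: shift every letter 6 places backward in the alphabet (wrapping around), then keep one character in every 3, starting at position 3 (positions 3rd, 6th, 9th, ...).
So "qquality" becomes "oc".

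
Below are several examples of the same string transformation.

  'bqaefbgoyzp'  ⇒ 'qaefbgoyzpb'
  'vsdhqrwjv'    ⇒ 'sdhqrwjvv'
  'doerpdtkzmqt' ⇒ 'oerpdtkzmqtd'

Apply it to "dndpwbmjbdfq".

Rule — move the first character to the end.
Applying that to "dndpwbmjbdfq" gives "ndpwbmjbdfqd".

ndpwbmjbdfqd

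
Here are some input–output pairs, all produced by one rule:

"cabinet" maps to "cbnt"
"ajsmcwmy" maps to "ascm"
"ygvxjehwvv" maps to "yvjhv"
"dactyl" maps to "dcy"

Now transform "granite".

gaie

Each output is the input with this applied: keep every other character starting from the first (positions 1st, 3rd, 5th, ...).
Doing the same to "granite": "gaie".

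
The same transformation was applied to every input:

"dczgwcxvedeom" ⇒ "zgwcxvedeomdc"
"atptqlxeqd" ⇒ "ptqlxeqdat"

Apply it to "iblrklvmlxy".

Rule — move the first 2 characters to the end (rotate left by 2).
So "iblrklvmlxy" becomes "lrklvmlxyib".

lrklvmlxyib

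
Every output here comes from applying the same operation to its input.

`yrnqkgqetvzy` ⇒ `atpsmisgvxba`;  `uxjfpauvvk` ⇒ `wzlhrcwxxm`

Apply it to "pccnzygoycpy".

reepbaiqaera

Each output is the input with this applied: shift every letter 2 places forward in the alphabet (wrapping around).
For "pccnzygoycpy" the result is "reepbaiqaera".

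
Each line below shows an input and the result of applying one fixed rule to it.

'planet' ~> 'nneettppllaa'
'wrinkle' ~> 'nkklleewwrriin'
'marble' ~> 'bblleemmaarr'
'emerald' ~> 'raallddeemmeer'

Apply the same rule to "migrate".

What's happening: double every character, then swap the front and back halves of the string.
For "migrate" the result is "raatteemmiiggr".

raatteemmiiggr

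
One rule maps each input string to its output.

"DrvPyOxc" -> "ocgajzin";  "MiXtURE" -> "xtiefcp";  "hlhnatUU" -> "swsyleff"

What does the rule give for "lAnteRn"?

The rule is to shift every letter 11 places forward in the alphabet (wrapping around), then convert every letter to lowercase.
For "lAnteRn", step one produces "wLyepCy"; step two turns that into "wlyepcy".

wlyepcy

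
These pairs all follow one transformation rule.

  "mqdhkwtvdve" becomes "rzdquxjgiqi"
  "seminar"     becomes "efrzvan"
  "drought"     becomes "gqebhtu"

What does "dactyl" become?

Rule — shift every letter 13 places forward in the alphabet (wrapping around) — i.e. ROT13, then move the last character to the front.
Applying both steps to "dactyl": "qnpgly", then "yqnpgl".

yqnpgl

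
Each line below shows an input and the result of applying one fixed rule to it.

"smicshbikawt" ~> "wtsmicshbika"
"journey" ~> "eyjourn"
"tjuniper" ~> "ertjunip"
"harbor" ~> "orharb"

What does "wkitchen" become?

The transformation: move the last 2 characters to the front (rotate right by 2).
Applying that to "wkitchen" gives "enwkitch".

enwkitch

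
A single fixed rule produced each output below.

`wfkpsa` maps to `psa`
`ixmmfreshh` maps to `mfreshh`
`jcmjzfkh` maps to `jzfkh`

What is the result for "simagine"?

agine

What's happening: delete the first 3 characters.
"simagine" → "agine".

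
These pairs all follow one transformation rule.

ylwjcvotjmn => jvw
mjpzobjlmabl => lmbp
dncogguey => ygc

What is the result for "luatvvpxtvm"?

tva

Each output is the input with this applied: keep one character in every 3, starting at position 3 (positions 3rd, 6th, 9th, ...), then reverse the string.
Working it through for "luatvvpxtvm": intermediate "avt", final "tva".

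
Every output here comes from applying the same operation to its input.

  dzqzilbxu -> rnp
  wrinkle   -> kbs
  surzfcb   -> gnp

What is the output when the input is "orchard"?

cvr

The pattern: keep one character in every 3, starting at position 1 (positions 1st, 4th, 7th, ...), then shift every letter 12 places backward in the alphabet (wrapping around).
On "orchard": the first step gives "ohd", and the second then gives "cvr".
(Check on "dzqzilbxu": → "dzb" → "rnp" ✓)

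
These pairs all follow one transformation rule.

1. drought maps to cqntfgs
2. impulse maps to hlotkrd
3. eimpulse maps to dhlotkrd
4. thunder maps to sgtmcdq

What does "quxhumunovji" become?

ptwgtltmnuih

In each case the input is transformed by: shift every letter 1 place backward in the alphabet (wrapping around).
On "quxhumunovji" that produces "ptwgtltmnuih".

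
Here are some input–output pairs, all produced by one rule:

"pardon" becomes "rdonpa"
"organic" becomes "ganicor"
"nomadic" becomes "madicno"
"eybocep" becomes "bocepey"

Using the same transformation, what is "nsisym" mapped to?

isymns

Rule — move the first 2 characters to the end (rotate left by 2).
So "nsisym" becomes "isymns".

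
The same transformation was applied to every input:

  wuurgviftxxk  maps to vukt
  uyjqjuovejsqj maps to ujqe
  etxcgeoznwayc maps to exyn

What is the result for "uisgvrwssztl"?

Each output is the input with this applied: keep one character in every 3, starting at position 3 (positions 3rd, 6th, 9th, ...), then swap each adjacent pair of characters (1↔2, 3↔4, ...).
Applying both steps to "uisgvrwssztl": "srsl", then "rsls".

rsls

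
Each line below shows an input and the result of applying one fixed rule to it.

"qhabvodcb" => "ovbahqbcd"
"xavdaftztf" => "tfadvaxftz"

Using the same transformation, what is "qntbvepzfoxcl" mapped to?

ofzpevbtnqlcx

The pattern: reverse the string, then move the first 3 characters to the end (rotate left by 3).
Applying that to "qntbvepzfoxcl" gives "ofzpevbtnqlcx".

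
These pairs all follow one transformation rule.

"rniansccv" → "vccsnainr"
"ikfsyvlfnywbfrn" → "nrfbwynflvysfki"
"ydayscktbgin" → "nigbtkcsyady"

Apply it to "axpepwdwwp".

The pattern: reverse the string.
Applying that to "axpepwdwwp" gives "pwwdwpepxa".

pwwdwpepxa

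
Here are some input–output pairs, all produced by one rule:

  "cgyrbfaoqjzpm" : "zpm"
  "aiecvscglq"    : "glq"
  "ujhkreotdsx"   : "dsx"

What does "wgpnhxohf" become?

ohf

Rule — keep only the last 3 characters.
Doing the same to "wgpnhxohf": "ohf".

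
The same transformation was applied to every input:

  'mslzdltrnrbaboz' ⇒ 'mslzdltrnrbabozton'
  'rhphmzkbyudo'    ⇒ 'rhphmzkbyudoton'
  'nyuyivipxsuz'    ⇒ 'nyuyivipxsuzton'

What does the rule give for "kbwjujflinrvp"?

The rule is to append "ton".
"kbwjujflinrvp" → "kbwjujflinrvpton".

kbwjujflinrvpton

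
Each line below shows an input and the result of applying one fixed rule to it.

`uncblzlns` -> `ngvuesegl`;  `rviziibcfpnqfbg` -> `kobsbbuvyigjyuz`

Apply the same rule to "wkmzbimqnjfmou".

pdfsubfjgcyfhn

In each case the input is transformed by: shift every letter 7 places backward in the alphabet (wrapping around).
Applying that to "wkmzbimqnjfmou" gives "pdfsubfjgcyfhn".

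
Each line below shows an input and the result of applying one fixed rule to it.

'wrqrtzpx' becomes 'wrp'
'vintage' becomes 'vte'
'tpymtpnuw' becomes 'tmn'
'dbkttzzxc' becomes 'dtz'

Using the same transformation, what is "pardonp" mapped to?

Each output is the input with this applied: keep one character in every 3, starting at position 1 (positions 1st, 4th, 7th, ...).
Applying that to "pardonp" gives "pdp".

pdp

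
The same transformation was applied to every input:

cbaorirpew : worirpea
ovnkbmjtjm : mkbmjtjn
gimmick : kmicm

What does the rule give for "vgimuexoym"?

mmuexoyi

What's happening: delete the first 2 characters, then swap the first and last characters.
On "vgimuexoym" that produces "mmuexoyi".
(Check on "gimmick": → "mmick" → "kmicm" ✓)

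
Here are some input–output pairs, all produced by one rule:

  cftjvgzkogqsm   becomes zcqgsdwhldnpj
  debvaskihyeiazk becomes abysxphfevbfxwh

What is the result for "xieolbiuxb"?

ufbliyfruy

Rule — shift every letter 3 places backward in the alphabet (wrapping around).
So "xieolbiuxb" becomes "ufbliyfruy".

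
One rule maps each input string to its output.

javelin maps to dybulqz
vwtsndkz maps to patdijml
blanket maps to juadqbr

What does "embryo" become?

Looking at the pairs, the operation is to shift every letter 10 places backward in the alphabet (wrapping around), then reverse the string.
For "embryo", step one produces "ucrhoe"; step two turns that into "eohrcu".
(Check on "blanket": → "rbqdauj" → "juadqbr" ✓)

eohrcu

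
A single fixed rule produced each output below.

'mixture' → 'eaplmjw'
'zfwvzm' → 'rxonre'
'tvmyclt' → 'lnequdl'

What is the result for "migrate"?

eayjslw

What's happening: shift every letter 8 places backward in the alphabet (wrapping around).
"migrate" → "eayjslw".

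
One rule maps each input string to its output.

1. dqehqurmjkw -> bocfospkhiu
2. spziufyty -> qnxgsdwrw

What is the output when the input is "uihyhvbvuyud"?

The pattern: shift every letter 2 places backward in the alphabet (wrapping around).
On "uihyhvbvuyud" that produces "sgfwftztswsb".

sgfwftztswsb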